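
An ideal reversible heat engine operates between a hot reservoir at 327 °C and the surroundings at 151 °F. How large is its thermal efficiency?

η ≈ 0.435

T_H = 327 °C → 327 + 273.15 = 600.15 K.
T_C = 151 °F → (151 − 32) × 5/9 = 66.11 °C = 339.26 K.
Since the cycle is reversible, η = 1 − T_C/T_H = 1 − 339.26/600.15 = 0.435.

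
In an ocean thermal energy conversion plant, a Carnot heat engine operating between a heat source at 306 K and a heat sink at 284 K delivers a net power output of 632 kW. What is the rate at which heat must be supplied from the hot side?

Q̇_H ≈ 8790 kW

Since the cycle is reversible, η = 1 − T_C/T_H = 1 − 284.00/306.00 = 0.0719.
Q_H = W/η = 632/0.0719 = 8790 kW.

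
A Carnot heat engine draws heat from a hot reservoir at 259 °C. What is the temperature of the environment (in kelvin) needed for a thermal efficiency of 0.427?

T_H = 259 °C → 259 + 273.15 = 532.15 K.
From η = 1 − T_C/T_H, T_C = T_H·(1 − η) = 532.15 × (1 − 0.427) = 305 K.

T_C ≈ 305 K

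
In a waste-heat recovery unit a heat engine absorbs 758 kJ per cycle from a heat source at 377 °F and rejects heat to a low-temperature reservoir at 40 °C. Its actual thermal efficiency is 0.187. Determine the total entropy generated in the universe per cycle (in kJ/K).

T_H = 377 °F → (377 − 32) × 5/9 = 191.67 °C = 464.82 K.
T_C = 40 °C → 40 + 273.15 = 313.15 K.
W = η·Q_H = 0.187 × 758 = 141.7 kJ, so Q_C = Q_H − W = 616.3 kJ.
Reservoir entropy changes: ΔS_H = −Q_H/T_H = −758/464.82 = -1.631 kJ/K and ΔS_C = +Q_C/T_C = 616.3/313.15 = 1.968 kJ/K.
ΔS_univ = −Q_H/T_H + Q_C/T_C = 0.337 kJ/K (> 0, since η = 0.187 < η_Carnot = 0.326).

ΔS_univ ≈ 0.337 kJ/K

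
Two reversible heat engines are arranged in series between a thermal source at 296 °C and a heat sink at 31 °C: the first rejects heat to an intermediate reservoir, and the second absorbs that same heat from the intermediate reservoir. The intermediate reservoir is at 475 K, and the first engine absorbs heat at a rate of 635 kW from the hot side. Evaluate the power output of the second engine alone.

T_H = 296 °C → 296 + 273.15 = 569.15 K.
T_C = 31 °C → 31 + 273.15 = 304.15 K.
Heat entering the second stage: Q_m = Q_H·(T_m/T_H) = 635 × 475.00/569.15 = 530 kW.
Second-stage efficiency η₂ = 1 − T_C/T_m = 1 − 304.15/475.00 = 0.3597, so W₂ = η₂·Q_m = 191 kW.

Ẇ₂ ≈ 191 kW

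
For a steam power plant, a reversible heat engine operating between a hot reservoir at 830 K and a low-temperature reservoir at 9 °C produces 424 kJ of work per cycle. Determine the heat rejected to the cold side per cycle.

T_C = 9 °C → 9 + 273.15 = 282.15 K.
η_rev = 1 − T_C/T_H = 1 − 282.15/830.00 = 0.6601.
Since Q_C/Q_H = T_C/T_H and Q_H = W/η, Q_C = W·T_C/(T_H − T_C) = 424 × 282.15/547.85 = 218.4 kJ.

Q_C ≈ 218.4 kJ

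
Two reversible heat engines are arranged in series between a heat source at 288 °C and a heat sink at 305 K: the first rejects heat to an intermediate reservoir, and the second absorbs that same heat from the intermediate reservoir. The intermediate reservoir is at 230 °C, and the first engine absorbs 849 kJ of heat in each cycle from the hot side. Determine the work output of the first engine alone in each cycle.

W₁ ≈ 87.8 kJ

T_H = 288 °C → 288 + 273.15 = 561.15 K.
T_m = 230 °C → 230 + 273.15 = 503.15 K.
First-stage efficiency η₁ = 1 − T_m/T_H = 1 − 503.15/561.15 = 0.1034.
W₁ = η₁·Q_H = 0.1034 × 849 = 87.8 kJ.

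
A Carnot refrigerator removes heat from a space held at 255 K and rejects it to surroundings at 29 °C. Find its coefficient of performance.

T_H = 29 °C → 29 + 273.15 = 302.15 K.
The reversible coefficient of performance is COP_R = T_C/(T_H − T_C) = 255.00/(302.15 − 255.00) = 5.41.

COP_R ≈ 5.41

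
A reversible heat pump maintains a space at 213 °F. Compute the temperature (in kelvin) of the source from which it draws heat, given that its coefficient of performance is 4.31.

T_C ≈ 287.0 K

T_H = 213 °F → (213 − 32) × 5/9 = 100.56 °C = 373.71 K.
COP_HP = T_H/(T_H − T_C) ⇒ T_C = T_H·(COP_HP − 1)/COP_HP = 373.71 × (4.31 − 1)/4.31 = 287.0 K.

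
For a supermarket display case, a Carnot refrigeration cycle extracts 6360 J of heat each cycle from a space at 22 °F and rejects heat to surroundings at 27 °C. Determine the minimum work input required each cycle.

W_in ≈ 773.8 J

T_H = 27 °C → 27 + 273.15 = 300.15 K.
T_C = 22 °F → (22 − 32) × 5/9 = -5.56 °C = 267.59 K.
For a reversible refrigerator, COP_R = T_C/(T_H − T_C) = 267.59/32.56 = 8.2196.
W = Q_C/COP_R = 6360/8.2196 = 773.8 J.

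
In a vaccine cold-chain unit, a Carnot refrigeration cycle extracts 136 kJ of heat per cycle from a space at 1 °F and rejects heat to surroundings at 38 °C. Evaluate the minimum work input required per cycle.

T_H = 38 °C → 38 + 273.15 = 311.15 K.
T_C = 1 °F → (1 − 32) × 5/9 = -17.22 °C = 255.93 K.
COP_R = T_C/(T_H − T_C) = 255.93/55.22 = 4.6345.
W = Q_C/COP_R = 136/4.6345 = 29.3 kJ.

W_in ≈ 29.3 kJ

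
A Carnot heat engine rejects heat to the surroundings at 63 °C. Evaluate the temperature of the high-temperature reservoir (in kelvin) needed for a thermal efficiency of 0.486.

T_C = 63 °C → 63 + 273.15 = 336.15 K.
From η = 1 − T_C/T_H, solving for T_H gives T_H = T_C/(1 − η) = 336.15/(1 − 0.486) = 654 K.

T_H ≈ 654 K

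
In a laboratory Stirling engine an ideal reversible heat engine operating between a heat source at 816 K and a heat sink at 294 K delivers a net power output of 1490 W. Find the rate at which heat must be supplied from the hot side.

Carnot efficiency: η = 1 − T_C/T_H = 1 − 294.00/816.00 = 0.6397.
Q_H = W/η = 1490/0.6397 = 2330 W.

Q̇_H ≈ 2330 W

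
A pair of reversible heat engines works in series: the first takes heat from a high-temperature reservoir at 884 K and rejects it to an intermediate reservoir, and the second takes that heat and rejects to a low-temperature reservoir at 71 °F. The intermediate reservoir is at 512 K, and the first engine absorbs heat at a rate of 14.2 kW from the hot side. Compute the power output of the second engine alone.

Ẇ₂ ≈ 3.489 kW

T_C = 71 °F → (71 − 32) × 5/9 = 21.67 °C = 294.82 K.
Heat entering the second stage: Q_m = Q_H·(T_m/T_H) = 14.2 × 512.00/884.00 = 8.224 kW.
Second-stage efficiency η₂ = 1 − T_C/T_m = 1 − 294.82/512.00 = 0.4242, so W₂ = η₂·Q_m = 3.489 kW.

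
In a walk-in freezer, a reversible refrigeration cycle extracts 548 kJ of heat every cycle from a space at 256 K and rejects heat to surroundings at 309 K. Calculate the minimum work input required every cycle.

W_in ≈ 113 kJ

Carnot COP: COP_R = T_C/(T_H − T_C) = 256.00/53.00 = 4.8302.
W = Q_C/COP_R = 548/4.8302 = 113 kJ.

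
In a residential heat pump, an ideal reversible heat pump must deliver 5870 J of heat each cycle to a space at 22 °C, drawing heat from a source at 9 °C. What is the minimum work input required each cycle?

T_H = 22 °C → 22 + 273.15 = 295.15 K.
T_C = 9 °C → 9 + 273.15 = 282.15 K.
The Carnot heat-pump COP is COP_HP = T_H/(T_H − T_C) = 295.15/13.00 = 22.7038.
W = Q_H/COP_HP = 5870/22.7038 = 259 J.

W_in ≈ 259 J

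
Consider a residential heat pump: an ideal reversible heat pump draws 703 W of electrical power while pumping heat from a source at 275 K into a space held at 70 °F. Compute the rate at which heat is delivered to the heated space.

Q̇_H ≈ 10700 W

T_H = 70 °F → (70 − 32) × 5/9 = 21.11 °C = 294.26 K.
Reversible heating COP: COP_HP = T_H/(T_H − T_C) = 294.26/19.26 = 15.2775.
Q_H = COP_HP · W = 15.2775 × 703 = 10700 W.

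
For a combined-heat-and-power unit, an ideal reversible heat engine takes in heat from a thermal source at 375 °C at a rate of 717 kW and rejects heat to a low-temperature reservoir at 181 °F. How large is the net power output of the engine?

T_H = 375 °C → 375 + 273.15 = 648.15 K.
T_C = 181 °F → (181 − 32) × 5/9 = 82.78 °C = 355.93 K.
The Carnot efficiency is η = 1 − T_C/T_H = 1 − 355.93/648.15 = 0.4509.
W = η·Q_H = 0.4509 × 717 = 323 kW.

Ẇ ≈ 323 kW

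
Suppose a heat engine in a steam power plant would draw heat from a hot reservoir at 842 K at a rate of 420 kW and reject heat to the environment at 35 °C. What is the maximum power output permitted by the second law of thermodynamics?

T_C = 35 °C → 35 + 273.15 = 308.15 K.
By the Carnot theorem, η_max = 1 − T_C/T_H = 1 − 308.15/842.00 = 0.6340.
W_max = η_max · Q_H = 0.6340 × 420 = 266 kW.

Ẇ_max ≈ 266 kW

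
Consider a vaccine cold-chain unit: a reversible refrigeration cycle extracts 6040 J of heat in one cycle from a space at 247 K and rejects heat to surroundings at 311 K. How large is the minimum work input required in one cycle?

COP_R = T_C/(T_H − T_C) = 247.00/64.00 = 3.8594.
W = Q_C/COP_R = 6040/3.8594 = 1570 J.

W_in ≈ 1570 J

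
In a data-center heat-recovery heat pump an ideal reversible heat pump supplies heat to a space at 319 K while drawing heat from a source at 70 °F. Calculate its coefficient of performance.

T_C = 70 °F → (70 − 32) × 5/9 = 21.11 °C = 294.26 K.
The Carnot heat-pump COP is COP_HP = T_H/(T_H − T_C) = 319.00/(319.00 − 294.26) = 12.9.

COP_HP ≈ 12.9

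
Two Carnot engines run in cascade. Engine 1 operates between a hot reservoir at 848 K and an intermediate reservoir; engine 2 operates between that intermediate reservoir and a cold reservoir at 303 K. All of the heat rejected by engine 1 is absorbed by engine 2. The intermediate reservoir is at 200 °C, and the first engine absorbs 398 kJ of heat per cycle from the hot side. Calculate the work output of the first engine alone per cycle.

W₁ ≈ 175.9 kJ

T_m = 200 °C → 200 + 273.15 = 473.15 K.
First-stage efficiency η₁ = 1 − T_m/T_H = 1 − 473.15/848.00 = 0.4420.
W₁ = η₁·Q_H = 0.4420 × 398 = 175.9 kJ.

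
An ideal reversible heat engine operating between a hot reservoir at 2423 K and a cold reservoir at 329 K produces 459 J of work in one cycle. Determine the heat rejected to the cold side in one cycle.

Q_C ≈ 72.12 J

The Carnot efficiency is η = 1 − T_C/T_H = 1 − 329.00/2423.00 = 0.8642.
Since Q_C/Q_H = T_C/T_H and Q_H = W/η, Q_C = W·T_C/(T_H − T_C) = 459 × 329.00/2094.00 = 72.12 J.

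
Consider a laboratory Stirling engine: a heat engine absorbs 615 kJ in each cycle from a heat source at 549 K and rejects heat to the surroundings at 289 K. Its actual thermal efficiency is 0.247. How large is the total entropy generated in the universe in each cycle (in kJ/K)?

ΔS_univ ≈ 0.482 kJ/K

W = η·Q_H = 0.247 × 615 = 151.9 kJ, so Q_C = Q_H − W = 463.1 kJ.
The hot reservoir loses entropy Q_H/T_H = 615/549.00 = 1.120 kJ/K; the cold reservoir gains Q_C/T_C = 463.1/289.00 = 1.602 kJ/K.
ΔS_univ = −Q_H/T_H + Q_C/T_C = 0.482 kJ/K (> 0, since η = 0.247 < η_Carnot = 0.474).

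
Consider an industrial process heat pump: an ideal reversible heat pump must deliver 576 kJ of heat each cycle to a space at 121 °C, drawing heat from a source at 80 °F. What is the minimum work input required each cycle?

T_H = 121 °C → 121 + 273.15 = 394.15 K.
T_C = 80 °F → (80 − 32) × 5/9 = 26.67 °C = 299.82 K.
COP_HP = T_H/(T_H − T_C) = 394.15/94.33 = 4.1783.
W = Q_H/COP_HP = 576/4.1783 = 138 kJ.

W_in ≈ 138 kJ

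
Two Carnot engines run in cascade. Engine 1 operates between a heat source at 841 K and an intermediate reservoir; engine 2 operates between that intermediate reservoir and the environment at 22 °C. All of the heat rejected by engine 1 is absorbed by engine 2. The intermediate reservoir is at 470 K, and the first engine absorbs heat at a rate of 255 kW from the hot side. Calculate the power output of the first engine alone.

T_C = 22 °C → 22 + 273.15 = 295.15 K.
First-stage efficiency η₁ = 1 − T_m/T_H = 1 − 470.00/841.00 = 0.4411.
W₁ = η₁·Q_H = 0.4411 × 255 = 112 kW.

Ẇ₁ ≈ 112 kW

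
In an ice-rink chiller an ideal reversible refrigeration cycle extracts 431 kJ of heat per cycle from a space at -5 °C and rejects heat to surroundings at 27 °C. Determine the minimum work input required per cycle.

W_in ≈ 51.43 kJ

T_H = 27 °C → 27 + 273.15 = 300.15 K.
T_C = -5 °C → -5 + 273.15 = 268.15 K.
Carnot COP: COP_R = T_C/(T_H − T_C) = 268.15/32.00 = 8.3797.
W = Q_C/COP_R = 431/8.3797 = 51.43 kJ.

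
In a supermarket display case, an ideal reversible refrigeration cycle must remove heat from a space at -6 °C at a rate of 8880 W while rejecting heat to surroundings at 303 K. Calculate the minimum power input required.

Ẇ_in ≈ 1190 W

T_C = -6 °C → -6 + 273.15 = 267.15 K.
For a reversible refrigerator, COP_R = T_C/(T_H − T_C) = 267.15/35.85 = 7.4519.
W = Q_C/COP_R = 8880/7.4519 = 1190 W.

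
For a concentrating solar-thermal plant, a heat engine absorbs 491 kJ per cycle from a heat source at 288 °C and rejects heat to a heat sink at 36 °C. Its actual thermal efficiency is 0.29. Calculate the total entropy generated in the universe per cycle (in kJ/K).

ΔS_univ ≈ 0.253 kJ/K

T_H = 288 °C → 288 + 273.15 = 561.15 K.
T_C = 36 °C → 36 + 273.15 = 309.15 K.
W = η·Q_H = 0.29 × 491 = 142.4 kJ, so Q_C = Q_H − W = 348.6 kJ.
Reservoir entropy changes: ΔS_H = −Q_H/T_H = −491/561.15 = -0.8750 kJ/K and ΔS_C = +Q_C/T_C = 348.6/309.15 = 1.128 kJ/K.
ΔS_univ = −Q_H/T_H + Q_C/T_C = 0.253 kJ/K (> 0, since η = 0.29 < η_Carnot = 0.449).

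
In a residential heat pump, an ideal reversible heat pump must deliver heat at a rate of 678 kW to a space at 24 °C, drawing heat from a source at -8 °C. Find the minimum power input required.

Ẇ_in ≈ 73.0 kW

T_H = 24 °C → 24 + 273.15 = 297.15 K.
T_C = -8 °C → -8 + 273.15 = 265.15 K.
COP_HP = T_H/(T_H − T_C) = 297.15/32.00 = 9.2859.
W = Q_H/COP_HP = 678/9.2859 = 73.0 kW.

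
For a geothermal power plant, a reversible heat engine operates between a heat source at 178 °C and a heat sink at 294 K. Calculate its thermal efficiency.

η ≈ 0.3483

T_H = 178 °C → 178 + 273.15 = 451.15 K.
η_rev = 1 − T_C/T_H = 1 − 294.00/451.15 = 0.3483.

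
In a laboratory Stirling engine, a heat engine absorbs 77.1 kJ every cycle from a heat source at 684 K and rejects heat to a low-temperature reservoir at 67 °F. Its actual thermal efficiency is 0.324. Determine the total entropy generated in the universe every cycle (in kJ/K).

ΔS_univ ≈ 0.0654 kJ/K

T_C = 67 °F → (67 − 32) × 5/9 = 19.44 °C = 292.59 K.
W = η·Q_H = 0.324 × 77.1 = 24.98 kJ, so Q_C = Q_H − W = 52.12 kJ.
Reservoir entropy changes: ΔS_H = −Q_H/T_H = −77.1/684.00 = -0.1127 kJ/K and ΔS_C = +Q_C/T_C = 52.12/292.59 = 0.1781 kJ/K.
ΔS_univ = −Q_H/T_H + Q_C/T_C = 0.0654 kJ/K (> 0, since η = 0.324 < η_Carnot = 0.572).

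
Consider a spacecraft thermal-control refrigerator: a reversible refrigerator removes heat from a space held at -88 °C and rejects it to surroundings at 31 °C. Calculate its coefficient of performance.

COP_R ≈ 1.56

T_H = 31 °C → 31 + 273.15 = 304.15 K.
T_C = -88 °C → -88 + 273.15 = 185.15 K.
COP_R = T_C/(T_H − T_C) = 185.15/(304.15 − 185.15) = 1.56.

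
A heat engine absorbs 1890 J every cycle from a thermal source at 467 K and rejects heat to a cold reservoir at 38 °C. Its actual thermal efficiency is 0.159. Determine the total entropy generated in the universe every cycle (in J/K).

T_C = 38 °C → 38 + 273.15 = 311.15 K.
W = η·Q_H = 0.159 × 1890 = 300.5 J, so Q_C = Q_H − W = 1589 J.
Reservoir entropy changes: ΔS_H = −Q_H/T_H = −1890/467.00 = -4.047 J/K and ΔS_C = +Q_C/T_C = 1589/311.15 = 5.108 J/K.
ΔS_univ = −Q_H/T_H + Q_C/T_C = 1.06 J/K (> 0, since η = 0.159 < η_Carnot = 0.334).

ΔS_univ ≈ 1.06 J/K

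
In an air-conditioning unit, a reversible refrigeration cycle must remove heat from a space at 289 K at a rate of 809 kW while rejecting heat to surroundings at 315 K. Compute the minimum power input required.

Ẇ_in ≈ 72.8 kW

The reversible coefficient of performance is COP_R = T_C/(T_H − T_C) = 289.00/26.00 = 11.1154.
W = Q_C/COP_R = 809/11.1154 = 72.8 kW.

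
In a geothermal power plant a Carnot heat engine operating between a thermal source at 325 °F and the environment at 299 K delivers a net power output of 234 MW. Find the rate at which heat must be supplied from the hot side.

T_H = 325 °F → (325 − 32) × 5/9 = 162.78 °C = 435.93 K.
Since the cycle is reversible, η = 1 − T_C/T_H = 1 − 299.00/435.93 = 0.3141.
Q_H = W/η = 234/0.3141 = 745.0 MW.

Q̇_H ≈ 745.0 MW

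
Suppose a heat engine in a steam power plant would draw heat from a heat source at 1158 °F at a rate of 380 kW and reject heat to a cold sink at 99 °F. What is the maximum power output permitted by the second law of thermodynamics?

T_H = 1158 °F → (1158 − 32) × 5/9 = 625.56 °C = 898.71 K.
T_C = 99 °F → (99 − 32) × 5/9 = 37.22 °C = 310.37 K.
No engine can exceed the Carnot limit: η_max = 1 − T_C/T_H = 1 − 310.37/898.71 = 0.6546.
W_max = η_max · Q_H = 0.6546 × 380 = 249 kW.

Ẇ_max ≈ 249 kW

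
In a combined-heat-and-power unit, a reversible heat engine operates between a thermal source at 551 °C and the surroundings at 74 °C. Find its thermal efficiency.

T_H = 551 °C → 551 + 273.15 = 824.15 K.
T_C = 74 °C → 74 + 273.15 = 347.15 K.
Since the cycle is reversible, η = 1 − T_C/T_H = 1 − 347.15/824.15 = 0.579.

η ≈ 0.579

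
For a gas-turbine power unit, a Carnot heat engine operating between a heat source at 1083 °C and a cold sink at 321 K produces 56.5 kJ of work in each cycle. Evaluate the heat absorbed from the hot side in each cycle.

Q_H ≈ 74.0 kJ

T_H = 1083 °C → 1083 + 273.15 = 1356.15 K.
η_rev = 1 − T_C/T_H = 1 − 321.00/1356.15 = 0.7633.
Q_H = W/η = 56.5/0.7633 = 74.0 kJ.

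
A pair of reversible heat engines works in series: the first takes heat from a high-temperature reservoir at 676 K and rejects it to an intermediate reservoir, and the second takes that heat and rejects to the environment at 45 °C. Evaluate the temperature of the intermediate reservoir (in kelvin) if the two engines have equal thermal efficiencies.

T_C = 45 °C → 45 + 273.15 = 318.15 K.
Equal efficiencies require 1 − T_m/T_H = 1 − T_C/T_m, i.e. T_m/T_H = T_C/T_m, so T_m = √(T_H·T_C) = √(676.00 × 318.15) = 464 K.

T_m ≈ 464 K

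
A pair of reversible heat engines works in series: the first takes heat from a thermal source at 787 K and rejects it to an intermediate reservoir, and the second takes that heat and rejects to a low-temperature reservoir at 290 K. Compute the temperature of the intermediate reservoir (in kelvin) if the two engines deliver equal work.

T_m ≈ 538.5 K

For reversible stages Q_m = Q_H·(T_m/T_H). Setting W₁ = Q_H(1 − T_m/T_H) equal to W₂ = Q_m(1 − T_C/T_m) = Q_H·(T_m − T_C)/T_H gives T_H − T_m = T_m − T_C, so T_m = (T_H + T_C)/2 = (787.00 + 290.00)/2 = 538.5 K.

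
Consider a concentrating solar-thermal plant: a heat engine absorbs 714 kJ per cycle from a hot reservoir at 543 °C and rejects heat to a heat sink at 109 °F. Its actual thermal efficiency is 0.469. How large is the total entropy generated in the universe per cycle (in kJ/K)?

T_H = 543 °C → 543 + 273.15 = 816.15 K.
T_C = 109 °F → (109 − 32) × 5/9 = 42.78 °C = 315.93 K.
W = η·Q_H = 0.469 × 714 = 334.9 kJ, so Q_C = Q_H − W = 379.1 kJ.
Entropy balance on the reservoirs: −Q_H/T_H = -0.8748 kJ/K, +Q_C/T_C = 1.200 kJ/K.
ΔS_univ = −Q_H/T_H + Q_C/T_C = 0.3252 kJ/K (> 0, since η = 0.469 < η_Carnot = 0.613).

ΔS_univ ≈ 0.3252 kJ/K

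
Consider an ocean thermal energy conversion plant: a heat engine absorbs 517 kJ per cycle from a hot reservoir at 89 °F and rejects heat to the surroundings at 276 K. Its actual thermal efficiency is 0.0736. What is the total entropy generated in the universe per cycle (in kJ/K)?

T_H = 89 °F → (89 − 32) × 5/9 = 31.67 °C = 304.82 K.
W = η·Q_H = 0.0736 × 517 = 38.05 kJ, so Q_C = Q_H − W = 478.9 kJ.
The hot reservoir loses entropy Q_H/T_H = 517/304.82 = 1.696 kJ/K; the cold reservoir gains Q_C/T_C = 478.9/276.00 = 1.735 kJ/K.
ΔS_univ = −Q_H/T_H + Q_C/T_C = 0.03922 kJ/K (> 0, since η = 0.0736 < η_Carnot = 0.095).

ΔS_univ ≈ 0.03922 kJ/K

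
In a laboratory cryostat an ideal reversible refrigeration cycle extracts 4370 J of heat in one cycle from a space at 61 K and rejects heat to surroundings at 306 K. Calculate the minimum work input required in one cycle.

W_in ≈ 17600 J

The reversible coefficient of performance is COP_R = T_C/(T_H − T_C) = 61.00/245.00 = 0.2490.
W = Q_C/COP_R = 4370/0.2490 = 17600 J.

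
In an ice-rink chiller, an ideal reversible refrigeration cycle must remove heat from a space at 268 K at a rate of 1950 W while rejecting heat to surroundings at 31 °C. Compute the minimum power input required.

Ẇ_in ≈ 263 W

T_H = 31 °C → 31 + 273.15 = 304.15 K.
Carnot COP: COP_R = T_C/(T_H − T_C) = 268.00/36.15 = 7.4136.
W = Q_C/COP_R = 1950/7.4136 = 263 W.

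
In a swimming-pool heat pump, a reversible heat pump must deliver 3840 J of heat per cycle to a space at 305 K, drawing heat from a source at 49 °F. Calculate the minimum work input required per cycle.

W_in ≈ 282.1 J

T_C = 49 °F → (49 − 32) × 5/9 = 9.44 °C = 282.59 K.
The Carnot heat-pump COP is COP_HP = T_H/(T_H − T_C) = 305.00/22.41 = 13.6127.
W = Q_H/COP_HP = 3840/13.6127 = 282.1 J.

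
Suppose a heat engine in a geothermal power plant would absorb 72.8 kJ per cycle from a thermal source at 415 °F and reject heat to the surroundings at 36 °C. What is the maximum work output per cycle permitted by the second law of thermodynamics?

W_max ≈ 26.48 kJ

T_H = 415 °F → (415 − 32) × 5/9 = 212.78 °C = 485.93 K.
T_C = 36 °C → 36 + 273.15 = 309.15 K.
The upper bound on efficiency is η_max = 1 − T_C/T_H = 1 − 309.15/485.93 = 0.3638.
W_max = η_max · Q_H = 0.3638 × 72.8 = 26.48 kJ.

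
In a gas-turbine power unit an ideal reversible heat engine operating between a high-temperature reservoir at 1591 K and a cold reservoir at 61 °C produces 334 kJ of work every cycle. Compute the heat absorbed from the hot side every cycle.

T_C = 61 °C → 61 + 273.15 = 334.15 K.
Since the cycle is reversible, η = 1 − T_C/T_H = 1 − 334.15/1591.00 = 0.7900.
Q_H = W/η = 334/0.7900 = 423 kJ.

Q_H ≈ 423 kJ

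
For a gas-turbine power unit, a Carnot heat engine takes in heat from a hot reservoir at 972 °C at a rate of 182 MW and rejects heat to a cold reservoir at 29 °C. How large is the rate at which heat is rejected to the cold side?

Q̇_C ≈ 44.2 MW

T_H = 972 °C → 972 + 273.15 = 1245.15 K.
T_C = 29 °C → 29 + 273.15 = 302.15 K.
Since the cycle is reversible, η = 1 − T_C/T_H = 1 − 302.15/1245.15 = 0.7573.
For a reversible cycle Q_C/Q_H = T_C/T_H, so Q_C = 182 × 302.15/1245.15 = 44.2 MW.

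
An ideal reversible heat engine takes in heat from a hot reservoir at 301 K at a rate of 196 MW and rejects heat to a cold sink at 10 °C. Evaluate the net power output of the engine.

T_C = 10 °C → 10 + 273.15 = 283.15 K.
η_rev = 1 − T_C/T_H = 1 − 283.15/301.00 = 0.0593.
W = η·Q_H = 0.0593 × 196 = 11.62 MW.

Ẇ ≈ 11.62 MW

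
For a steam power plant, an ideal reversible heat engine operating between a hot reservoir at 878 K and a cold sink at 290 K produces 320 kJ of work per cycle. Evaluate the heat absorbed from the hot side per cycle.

Q_H ≈ 477.8 kJ

Carnot efficiency: η = 1 − T_C/T_H = 1 − 290.00/878.00 = 0.6697.
Q_H = W/η = 320/0.6697 = 477.8 kJ.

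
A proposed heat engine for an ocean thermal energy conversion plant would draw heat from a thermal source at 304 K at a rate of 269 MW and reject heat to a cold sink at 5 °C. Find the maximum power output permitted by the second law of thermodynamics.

Ẇ_max ≈ 22.87 MW

T_C = 5 °C → 5 + 273.15 = 278.15 K.
The upper bound on efficiency is η_max = 1 − T_C/T_H = 1 − 278.15/304.00 = 0.0850.
W_max = η_max · Q_H = 0.0850 × 269 = 22.87 MW.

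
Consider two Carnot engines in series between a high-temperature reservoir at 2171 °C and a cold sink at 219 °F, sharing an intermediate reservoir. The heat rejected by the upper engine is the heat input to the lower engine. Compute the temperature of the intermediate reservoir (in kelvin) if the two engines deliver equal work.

T_H = 2171 °C → 2171 + 273.15 = 2444.15 K.
T_C = 219 °F → (219 − 32) × 5/9 = 103.89 °C = 377.04 K.
For reversible stages Q_m = Q_H·(T_m/T_H). Setting W₁ = Q_H(1 − T_m/T_H) equal to W₂ = Q_m(1 − T_C/T_m) = Q_H·(T_m − T_C)/T_H gives T_H − T_m = T_m − T_C, so T_m = (T_H + T_C)/2 = (2444.15 + 377.04)/2 = 1410 K.

T_m ≈ 1410 K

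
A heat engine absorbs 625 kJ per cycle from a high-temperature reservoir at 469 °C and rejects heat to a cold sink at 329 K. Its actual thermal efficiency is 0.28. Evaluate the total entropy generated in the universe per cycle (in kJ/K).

T_H = 469 °C → 469 + 273.15 = 742.15 K.
W = η·Q_H = 0.28 × 625 = 175.0 kJ, so Q_C = Q_H − W = 450.0 kJ.
The hot reservoir loses entropy Q_H/T_H = 625/742.15 = 0.8421 kJ/K; the cold reservoir gains Q_C/T_C = 450.0/329.00 = 1.368 kJ/K.
ΔS_univ = −Q_H/T_H + Q_C/T_C = 0.526 kJ/K (> 0, since η = 0.28 < η_Carnot = 0.557).

ΔS_univ ≈ 0.526 kJ/K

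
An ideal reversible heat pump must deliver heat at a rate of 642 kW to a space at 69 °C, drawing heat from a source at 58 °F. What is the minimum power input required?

T_H = 69 °C → 69 + 273.15 = 342.15 K.
T_C = 58 °F → (58 − 32) × 5/9 = 14.44 °C = 287.59 K.
For a reversible heat pump, COP_HP = T_H/(T_H − T_C) = 342.15/54.56 = 6.2716.
W = Q_H/COP_HP = 642/6.2716 = 102 kW.

Ẇ_in ≈ 102 kW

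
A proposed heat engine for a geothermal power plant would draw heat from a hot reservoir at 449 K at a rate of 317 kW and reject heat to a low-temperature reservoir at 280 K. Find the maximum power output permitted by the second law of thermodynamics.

By the Carnot theorem, η_max = 1 − T_C/T_H = 1 − 280.00/449.00 = 0.3764.
W_max = η_max · Q_H = 0.3764 × 317 = 119 kW.

Ẇ_max ≈ 119 kW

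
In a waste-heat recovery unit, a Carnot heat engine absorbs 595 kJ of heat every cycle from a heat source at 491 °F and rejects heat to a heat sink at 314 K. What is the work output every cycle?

T_H = 491 °F → (491 − 32) × 5/9 = 255.00 °C = 528.15 K.
Since the cycle is reversible, η = 1 − T_C/T_H = 1 − 314.00/528.15 = 0.4055.
W = η·Q_H = 0.4055 × 595 = 241 kJ.

W ≈ 241 kJ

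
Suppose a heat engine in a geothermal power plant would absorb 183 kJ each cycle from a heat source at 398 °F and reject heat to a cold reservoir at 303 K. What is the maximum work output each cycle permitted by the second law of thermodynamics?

W_max ≈ 66.6 kJ

T_H = 398 °F → (398 − 32) × 5/9 = 203.33 °C = 476.48 K.
By the Carnot theorem, η_max = 1 − T_C/T_H = 1 − 303.00/476.48 = 0.3641.
W_max = η_max · Q_H = 0.3641 × 183 = 66.6 kJ.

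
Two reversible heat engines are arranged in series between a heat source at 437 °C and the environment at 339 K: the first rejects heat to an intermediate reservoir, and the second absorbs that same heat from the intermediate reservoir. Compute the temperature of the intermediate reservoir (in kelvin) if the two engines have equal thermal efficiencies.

T_H = 437 °C → 437 + 273.15 = 710.15 K.
Equal efficiencies require 1 − T_m/T_H = 1 − T_C/T_m, i.e. T_m/T_H = T_C/T_m, so T_m = √(T_H·T_C) = √(710.15 × 339.00) = 491 K.

T_m ≈ 491 K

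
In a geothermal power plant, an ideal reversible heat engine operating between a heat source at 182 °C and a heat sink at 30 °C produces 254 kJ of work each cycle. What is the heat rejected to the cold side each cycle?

T_H = 182 °C → 182 + 273.15 = 455.15 K.
T_C = 30 °C → 30 + 273.15 = 303.15 K.
For a reversible engine, η = 1 − T_C/T_H = 1 − 303.15/455.15 = 0.3340.
Since Q_C/Q_H = T_C/T_H and Q_H = W/η, Q_C = W·T_C/(T_H − T_C) = 254 × 303.15/152.00 = 507 kJ.

Q_C ≈ 507 kJ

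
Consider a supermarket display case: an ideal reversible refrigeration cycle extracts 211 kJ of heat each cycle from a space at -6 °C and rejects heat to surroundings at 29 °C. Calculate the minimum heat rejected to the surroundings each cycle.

Q_H ≈ 239 kJ

T_H = 29 °C → 29 + 273.15 = 302.15 K.
T_C = -6 °C → -6 + 273.15 = 267.15 K.
For a reversible cycle Q_H/Q_C = T_H/T_C, so Q_H = Q_C·T_H/T_C = 211 × 302.15/267.15 = 239 kJ.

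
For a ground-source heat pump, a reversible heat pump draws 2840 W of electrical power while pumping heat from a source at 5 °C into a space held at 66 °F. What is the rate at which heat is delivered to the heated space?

T_H = 66 °F → (66 − 32) × 5/9 = 18.89 °C = 292.04 K.
T_C = 5 °C → 5 + 273.15 = 278.15 K.
COP_HP = T_H/(T_H − T_C) = 292.04/13.89 = 21.0268.
Q_H = COP_HP · W = 21.0268 × 2840 = 59720 W.

Q̇_H ≈ 59720 W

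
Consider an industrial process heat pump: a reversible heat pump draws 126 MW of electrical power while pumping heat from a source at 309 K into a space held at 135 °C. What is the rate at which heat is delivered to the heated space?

Q̇_H ≈ 519 MW

T_H = 135 °C → 135 + 273.15 = 408.15 K.
The Carnot heat-pump COP is COP_HP = T_H/(T_H − T_C) = 408.15/99.15 = 4.1165.
Q_H = COP_HP · W = 4.1165 × 126 = 519 MW.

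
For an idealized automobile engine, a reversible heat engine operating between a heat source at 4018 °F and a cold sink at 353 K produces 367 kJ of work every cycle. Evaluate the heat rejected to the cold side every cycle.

Q_C ≈ 60.69 kJ

T_H = 4018 °F → (4018 − 32) × 5/9 = 2214.44 °C = 2487.59 K.
For a reversible engine, η = 1 − T_C/T_H = 1 − 353.00/2487.59 = 0.8581.
Since Q_C/Q_H = T_C/T_H and Q_H = W/η, Q_C = W·T_C/(T_H − T_C) = 367 × 353.00/2134.59 = 60.69 kJ.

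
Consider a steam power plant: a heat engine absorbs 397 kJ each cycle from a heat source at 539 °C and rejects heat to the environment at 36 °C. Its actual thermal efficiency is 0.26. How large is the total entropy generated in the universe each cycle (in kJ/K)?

ΔS_univ ≈ 0.4615 kJ/K

T_H = 539 °C → 539 + 273.15 = 812.15 K.
T_C = 36 °C → 36 + 273.15 = 309.15 K.
W = η·Q_H = 0.26 × 397 = 103.2 kJ, so Q_C = Q_H − W = 293.8 kJ.
Entropy balance on the reservoirs: −Q_H/T_H = -0.4888 kJ/K, +Q_C/T_C = 0.9503 kJ/K.
ΔS_univ = −Q_H/T_H + Q_C/T_C = 0.4615 kJ/K (> 0, since η = 0.26 < η_Carnot = 0.619).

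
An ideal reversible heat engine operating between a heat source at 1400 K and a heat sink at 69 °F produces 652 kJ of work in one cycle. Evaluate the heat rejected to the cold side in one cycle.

Q_C ≈ 173 kJ

T_C = 69 °F → (69 − 32) × 5/9 = 20.56 °C = 293.71 K.
Since the cycle is reversible, η = 1 − T_C/T_H = 1 − 293.71/1400.00 = 0.7902.
Since Q_C/Q_H = T_C/T_H and Q_H = W/η, Q_C = W·T_C/(T_H − T_C) = 652 × 293.71/1106.29 = 173 kJ.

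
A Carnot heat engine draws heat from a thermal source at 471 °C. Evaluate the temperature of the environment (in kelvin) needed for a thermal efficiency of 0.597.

T_H = 471 °C → 471 + 273.15 = 744.15 K.
From η = 1 − T_C/T_H, T_C = T_H·(1 − η) = 744.15 × (1 − 0.597) = 300 K.

T_C ≈ 300 K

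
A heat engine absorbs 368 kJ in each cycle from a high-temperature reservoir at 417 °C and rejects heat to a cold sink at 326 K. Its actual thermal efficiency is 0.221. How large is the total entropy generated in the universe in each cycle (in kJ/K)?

T_H = 417 °C → 417 + 273.15 = 690.15 K.
W = η·Q_H = 0.221 × 368 = 81.33 kJ, so Q_C = Q_H − W = 286.7 kJ.
The hot reservoir loses entropy Q_H/T_H = 368/690.15 = 0.5332 kJ/K; the cold reservoir gains Q_C/T_C = 286.7/326.00 = 0.8794 kJ/K.
ΔS_univ = −Q_H/T_H + Q_C/T_C = 0.3461 kJ/K (> 0, since η = 0.221 < η_Carnot = 0.528).

ΔS_univ ≈ 0.3461 kJ/K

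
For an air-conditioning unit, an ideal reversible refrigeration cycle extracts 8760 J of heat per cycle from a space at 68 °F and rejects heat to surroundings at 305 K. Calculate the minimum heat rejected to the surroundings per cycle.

T_C = 68 °F → (68 − 32) × 5/9 = 20.00 °C = 293.15 K.
For a reversible cycle Q_H/Q_C = T_H/T_C, so Q_H = Q_C·T_H/T_C = 8760 × 305.00/293.15 = 9110 J.

Q_H ≈ 9110 J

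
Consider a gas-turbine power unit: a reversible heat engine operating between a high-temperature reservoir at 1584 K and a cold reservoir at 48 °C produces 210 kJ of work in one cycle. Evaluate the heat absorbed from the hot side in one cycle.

T_C = 48 °C → 48 + 273.15 = 321.15 K.
Carnot efficiency: η = 1 − T_C/T_H = 1 − 321.15/1584.00 = 0.7973.
Q_H = W/η = 210/0.7973 = 263 kJ.

Q_H ≈ 263 kJ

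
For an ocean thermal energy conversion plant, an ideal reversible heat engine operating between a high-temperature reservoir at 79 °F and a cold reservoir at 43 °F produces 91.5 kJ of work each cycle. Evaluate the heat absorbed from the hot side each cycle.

T_H = 79 °F → (79 − 32) × 5/9 = 26.11 °C = 299.26 K.
T_C = 43 °F → (43 − 32) × 5/9 = 6.11 °C = 279.26 K.
For a reversible engine, η = 1 − T_C/T_H = 1 − 279.26/299.26 = 0.0668.
Q_H = W/η = 91.5/0.0668 = 1370 kJ.

Q_H ≈ 1370 kJ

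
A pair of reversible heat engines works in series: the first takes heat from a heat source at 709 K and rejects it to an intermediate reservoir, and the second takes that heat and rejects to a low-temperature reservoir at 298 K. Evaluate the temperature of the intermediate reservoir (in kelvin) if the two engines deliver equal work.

T_m ≈ 504 K

For reversible stages Q_m = Q_H·(T_m/T_H). Setting W₁ = Q_H(1 − T_m/T_H) equal to W₂ = Q_m(1 − T_C/T_m) = Q_H·(T_m − T_C)/T_H gives T_H − T_m = T_m − T_C, so T_m = (T_H + T_C)/2 = (709.00 + 298.00)/2 = 504 K.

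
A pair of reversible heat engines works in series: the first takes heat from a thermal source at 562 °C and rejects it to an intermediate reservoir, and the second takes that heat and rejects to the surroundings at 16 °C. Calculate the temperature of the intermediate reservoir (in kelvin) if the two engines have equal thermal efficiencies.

T_m ≈ 491.4 K

T_H = 562 °C → 562 + 273.15 = 835.15 K.
T_C = 16 °C → 16 + 273.15 = 289.15 K.
Equal efficiencies require 1 − T_m/T_H = 1 − T_C/T_m, i.e. T_m/T_H = T_C/T_m, so T_m = √(T_H·T_C) = √(835.15 × 289.15) = 491.4 K.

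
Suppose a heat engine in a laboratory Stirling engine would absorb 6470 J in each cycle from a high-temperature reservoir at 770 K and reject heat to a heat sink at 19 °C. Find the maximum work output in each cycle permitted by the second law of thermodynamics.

T_C = 19 °C → 19 + 273.15 = 292.15 K.
No engine can exceed the Carnot limit: η_max = 1 − T_C/T_H = 1 − 292.15/770.00 = 0.6206.
W_max = η_max · Q_H = 0.6206 × 6470 = 4020 J.

W_max ≈ 4020 J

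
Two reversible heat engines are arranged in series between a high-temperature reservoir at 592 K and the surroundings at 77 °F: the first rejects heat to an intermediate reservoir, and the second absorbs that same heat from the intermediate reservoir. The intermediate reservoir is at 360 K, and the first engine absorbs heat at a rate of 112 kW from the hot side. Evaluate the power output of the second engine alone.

Ẇ₂ ≈ 11.70 kW

T_C = 77 °F → (77 − 32) × 5/9 = 25.00 °C = 298.15 K.
Heat entering the second stage: Q_m = Q_H·(T_m/T_H) = 112 × 360.00/592.00 = 68.11 kW.
Second-stage efficiency η₂ = 1 − T_C/T_m = 1 − 298.15/360.00 = 0.1718, so W₂ = η₂·Q_m = 11.70 kW.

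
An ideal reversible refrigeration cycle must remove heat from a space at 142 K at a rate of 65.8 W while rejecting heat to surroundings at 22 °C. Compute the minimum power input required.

Ẇ_in ≈ 71.0 W

T_H = 22 °C → 22 + 273.15 = 295.15 K.
The reversible coefficient of performance is COP_R = T_C/(T_H − T_C) = 142.00/153.15 = 0.9272.
W = Q_C/COP_R = 65.8/0.9272 = 71.0 W.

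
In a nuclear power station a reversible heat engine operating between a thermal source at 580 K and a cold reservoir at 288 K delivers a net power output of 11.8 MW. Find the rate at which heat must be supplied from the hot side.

Since the cycle is reversible, η = 1 − T_C/T_H = 1 − 288.00/580.00 = 0.5034.
Q_H = W/η = 11.8/0.5034 = 23.4 MW.

Q̇_H ≈ 23.4 MW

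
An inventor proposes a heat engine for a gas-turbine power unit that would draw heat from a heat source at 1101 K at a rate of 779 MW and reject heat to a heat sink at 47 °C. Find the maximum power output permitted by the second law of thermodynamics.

Ẇ_max ≈ 552.5 MW

T_C = 47 °C → 47 + 273.15 = 320.15 K.
The upper bound on efficiency is η_max = 1 − T_C/T_H = 1 − 320.15/1101.00 = 0.7092.
W_max = η_max · Q_H = 0.7092 × 779 = 552.5 MW.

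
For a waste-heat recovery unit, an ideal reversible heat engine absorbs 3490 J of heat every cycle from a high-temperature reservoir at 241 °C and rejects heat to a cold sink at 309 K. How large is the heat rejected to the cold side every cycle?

T_H = 241 °C → 241 + 273.15 = 514.15 K.
Carnot efficiency: η = 1 − T_C/T_H = 1 − 309.00/514.15 = 0.3990.
For a reversible cycle Q_C/Q_H = T_C/T_H, so Q_C = 3490 × 309.00/514.15 = 2100 J.

Q_C ≈ 2100 J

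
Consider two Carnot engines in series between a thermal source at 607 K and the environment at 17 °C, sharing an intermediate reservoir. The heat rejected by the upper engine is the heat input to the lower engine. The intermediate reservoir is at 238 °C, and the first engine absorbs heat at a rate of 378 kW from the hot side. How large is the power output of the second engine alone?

T_C = 17 °C → 17 + 273.15 = 290.15 K.
T_m = 238 °C → 238 + 273.15 = 511.15 K.
Heat entering the second stage: Q_m = Q_H·(T_m/T_H) = 378 × 511.15/607.00 = 318.3 kW.
Second-stage efficiency η₂ = 1 − T_C/T_m = 1 − 290.15/511.15 = 0.4324, so W₂ = η₂·Q_m = 137.6 kW.

Ẇ₂ ≈ 137.6 kW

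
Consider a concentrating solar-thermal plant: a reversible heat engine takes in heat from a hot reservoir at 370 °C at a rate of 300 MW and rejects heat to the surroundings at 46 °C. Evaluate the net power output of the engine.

Ẇ ≈ 151.1 MW

T_H = 370 °C → 370 + 273.15 = 643.15 K.
T_C = 46 °C → 46 + 273.15 = 319.15 K.
For a reversible engine, η = 1 − T_C/T_H = 1 − 319.15/643.15 = 0.5038.
W = η·Q_H = 0.5038 × 300 = 151.1 MW.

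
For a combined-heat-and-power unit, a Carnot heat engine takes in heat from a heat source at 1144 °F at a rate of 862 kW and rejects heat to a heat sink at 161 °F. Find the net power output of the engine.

T_H = 1144 °F → (1144 − 32) × 5/9 = 617.78 °C = 890.93 K.
T_C = 161 °F → (161 − 32) × 5/9 = 71.67 °C = 344.82 K.
For a reversible engine, η = 1 − T_C/T_H = 1 − 344.82/890.93 = 0.6130.
W = η·Q_H = 0.6130 × 862 = 528.4 kW.

Ẇ ≈ 528.4 kW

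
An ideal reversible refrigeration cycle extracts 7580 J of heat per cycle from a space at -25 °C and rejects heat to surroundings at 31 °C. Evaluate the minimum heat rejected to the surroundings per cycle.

T_H = 31 °C → 31 + 273.15 = 304.15 K.
T_C = -25 °C → -25 + 273.15 = 248.15 K.
For a reversible cycle Q_H/Q_C = T_H/T_C, so Q_H = Q_C·T_H/T_C = 7580 × 304.15/248.15 = 9290 J.

Q_H ≈ 9290 J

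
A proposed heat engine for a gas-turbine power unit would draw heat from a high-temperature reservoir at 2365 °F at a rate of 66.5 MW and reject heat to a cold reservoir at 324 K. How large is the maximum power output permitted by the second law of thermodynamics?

T_H = 2365 °F → (2365 − 32) × 5/9 = 1296.11 °C = 1569.26 K.
The upper bound on efficiency is η_max = 1 − T_C/T_H = 1 − 324.00/1569.26 = 0.7935.
W_max = η_max · Q_H = 0.7935 × 66.5 = 52.8 MW.

Ẇ_max ≈ 52.8 MW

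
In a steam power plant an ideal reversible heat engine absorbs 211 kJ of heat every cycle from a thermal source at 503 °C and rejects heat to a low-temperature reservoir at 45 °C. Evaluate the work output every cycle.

W ≈ 124.5 kJ

T_H = 503 °C → 503 + 273.15 = 776.15 K.
T_C = 45 °C → 45 + 273.15 = 318.15 K.
For a reversible engine, η = 1 − T_C/T_H = 1 − 318.15/776.15 = 0.5901.
W = η·Q_H = 0.5901 × 211 = 124.5 kJ.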